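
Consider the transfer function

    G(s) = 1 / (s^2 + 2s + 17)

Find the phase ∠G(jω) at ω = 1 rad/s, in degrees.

At s = j1: numerator = 1, denominator = 16 + j2.
∠G = ∠num − ∠den = 0° − (7.1250°) = -7.125°.

∠G(j1) ≈ -7.125°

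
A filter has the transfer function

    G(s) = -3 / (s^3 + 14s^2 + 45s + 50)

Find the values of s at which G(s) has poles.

The poles are the roots of the denominator s^3 + 14s^2 + 45s + 50 = 0.
Trying s = -10: the polynomial evaluates to 0, so (s + 10) is a factor.
Dividing out leaves s^2 + 4s + 5 = 0.
The quadratic formula then gives s = -2 ± 1j.

s = -2 + j, -2 - j, -10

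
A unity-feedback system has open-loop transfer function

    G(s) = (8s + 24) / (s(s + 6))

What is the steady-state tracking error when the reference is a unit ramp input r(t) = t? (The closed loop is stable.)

e_ss = 0.2500

G(s) has one pole at the origin.
This is a Type 1 system. Kv = lim_{s→0} s·G(s) = 24/6 = 4.
e_ss = 1/Kv = 1/(4) = 1/4 ≈ 0.2500.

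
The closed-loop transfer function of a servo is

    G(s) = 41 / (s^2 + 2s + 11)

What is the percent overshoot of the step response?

Comparing s^2 + 2s + 11 to s^2 + 2ζωₙs + ωₙ²: ωₙ = √11 ≈ 3.317 rad/s and ζ = 2/(2·√11) ≈ 0.3015.
%OS = 100·exp(−πζ/√(1−ζ²)) = 100·exp(−π·0.3015/√(1−0.3015²)) ≈ 37.0%.

%OS ≈ 37.0%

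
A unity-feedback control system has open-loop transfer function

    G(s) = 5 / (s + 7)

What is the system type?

The denominator has no factor of s at the origin — no free integrator — so this is a Type 0 system.

Type 0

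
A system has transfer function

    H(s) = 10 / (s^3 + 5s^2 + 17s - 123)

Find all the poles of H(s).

s = 3, -4 + 5j, -4 - 5j

The poles are the roots of the denominator s^3 + 5s^2 + 17s - 123 = 0.
Trying s = 3: the polynomial evaluates to 0, so (s - 3) is a factor.
Dividing out leaves s^2 + 8s + 41 = 0.
The quadratic formula then gives s = -4 ± 5j.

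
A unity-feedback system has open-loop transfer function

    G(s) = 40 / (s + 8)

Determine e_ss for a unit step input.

e_ss = 0.1667

G(s) has no poles at the origin.
This is a Type 0 system. Kp = lim_{s→0} G(s) = 40/8 = 5.
e_ss = 1/(1 + Kp) = 1/(1 + 5) = 1/6 ≈ 0.1667.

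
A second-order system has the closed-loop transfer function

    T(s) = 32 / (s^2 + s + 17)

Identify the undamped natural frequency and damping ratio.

Compare the denominator to the standard form s^2 + 2ζωₙs + ωₙ².
ωₙ² = 17, so ωₙ = √17 ≈ 4.123 rad/s.
2ζωₙ = 1, so ζ = 1/(2·√17) ≈ 0.1213.
With ζ = 0.1213 the response is underdamped.

ωₙ ≈ 4.123 rad/s, ζ ≈ 0.1213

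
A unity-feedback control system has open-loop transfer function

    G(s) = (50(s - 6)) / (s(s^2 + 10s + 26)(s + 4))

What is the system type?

The denominator has 1 factor of s at the origin (free integrator), so this is a Type 1 system.

Type 1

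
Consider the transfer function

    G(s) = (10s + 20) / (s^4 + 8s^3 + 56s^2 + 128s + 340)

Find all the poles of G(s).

The poles are the roots of the denominator s^4 + 8s^3 + 56s^2 + 128s + 340 = 0.
No real roots exist; factor into two real quadratics: (s^2 + 6s + 34)(s^2 + 2s + 10) = 0.
Each quadratic gives a conjugate pair via the quadratic formula.

s = -3 ± 5j, -1 ± 3j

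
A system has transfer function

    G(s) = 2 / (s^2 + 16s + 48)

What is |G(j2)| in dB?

|G(j2)|_dB ≈ -28.7 dB

Substitute s = j2: numerator = 2, denominator = 44 + j32.
|G(j2)| = |2| / |44 + j32| = 2 / 54.406 ≈ 0.03676.
In decibels: 20·log₁₀(0.03676) ≈ -28.7 dB.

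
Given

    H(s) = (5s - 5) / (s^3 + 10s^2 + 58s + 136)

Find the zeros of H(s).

Set the numerator to zero: 5s - 5 = 0, i.e. 5·(s - 1) = 0.
So s = 1.

s = 1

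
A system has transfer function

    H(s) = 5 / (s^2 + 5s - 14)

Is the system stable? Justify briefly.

unstable

The denominator s^2 + 5s - 14 factors as (s - 2)(s + 7), giving poles at s = 2, -7.
Since the pole(s) at s = 2 lie in the right half-plane, the system is unstable.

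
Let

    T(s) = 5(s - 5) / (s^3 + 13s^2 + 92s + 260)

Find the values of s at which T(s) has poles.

The poles are the roots of the denominator s^3 + 13s^2 + 92s + 260 = 0.
Trying s = -5: the polynomial evaluates to 0, so (s + 5) is a factor.
Dividing out leaves s^2 + 8s + 52 = 0.
The quadratic formula then gives s = -4 ± 6j.

s = -4 + 6j, -4 - 6j, -5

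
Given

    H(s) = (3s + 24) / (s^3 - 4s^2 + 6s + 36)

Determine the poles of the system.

The poles are the roots of the denominator s^3 - 4s^2 + 6s + 36 = 0.
Trying s = -2: the polynomial evaluates to 0, so (s + 2) is a factor.
Dividing out leaves s^2 - 6s + 18 = 0.
The quadratic formula then gives s = 3 ± 3j.

s = 3 ± 3j, -2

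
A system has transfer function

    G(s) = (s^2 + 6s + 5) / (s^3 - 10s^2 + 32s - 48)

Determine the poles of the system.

The poles are the roots of the denominator s^3 - 10s^2 + 32s - 48 = 0.
Trying s = 6: the polynomial evaluates to 0, so (s - 6) is a factor.
Dividing out leaves s^2 - 4s + 8 = 0.
The quadratic formula then gives s = 2 ± 2j.

s = 2 + 2j, 2 - 2j, 6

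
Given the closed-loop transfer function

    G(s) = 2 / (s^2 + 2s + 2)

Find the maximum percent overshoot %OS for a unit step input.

Comparing s^2 + 2s + 2 to s^2 + 2ζωₙs + ωₙ²: ωₙ = √2 ≈ 1.414 rad/s and ζ = 2/(2·√2) ≈ 0.7071.
%OS = 100·exp(−πζ/√(1−ζ²)) = 100·exp(−π·0.7071/√(1−0.7071²)) ≈ 4.32%.

%OS ≈ 4.32%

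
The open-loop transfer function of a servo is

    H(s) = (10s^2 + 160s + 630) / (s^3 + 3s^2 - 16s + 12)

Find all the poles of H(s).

s = 1, 2, -6

The poles are the roots of the denominator s^3 + 3s^2 - 16s + 12 = 0.
Trying s = 1: the polynomial evaluates to 0, so (s - 1) is a factor.
Dividing out leaves s^2 + 4s - 12 = 0.
Factoring the quadratic: (s - 2)(s + 6) = 0.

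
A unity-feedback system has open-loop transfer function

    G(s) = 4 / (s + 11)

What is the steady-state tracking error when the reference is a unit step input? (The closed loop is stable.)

e_ss = 0.7333

G(s) has no poles at the origin.
This is a Type 0 system. Kp = lim_{s→0} G(s) = 4/11.
e_ss = 1/(1 + Kp) = 1/(1 + 4/11) = 11/15 ≈ 0.7333.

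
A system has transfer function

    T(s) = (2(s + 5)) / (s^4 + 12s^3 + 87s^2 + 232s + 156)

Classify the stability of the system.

stable

The denominator s^4 + 12s^3 + 87s^2 + 232s + 156 factors as (s + 3)(s + 1)(s^2 + 8s + 52), giving poles at s = -3, -1, -4 + 6j, -4 - 6j.
Since all poles lie strictly in the left half-plane, the system is stable.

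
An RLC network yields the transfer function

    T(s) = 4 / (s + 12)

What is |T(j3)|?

Substitute s = j3: numerator = 4, denominator = 12 + j3.
|T(j3)| = |4| / |12 + j3| = 4 / 12.369 ≈ 0.3234.

|T(j3)| ≈ 0.3234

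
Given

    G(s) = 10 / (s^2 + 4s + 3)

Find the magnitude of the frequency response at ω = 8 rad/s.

|G(j8)| ≈ 0.1452

Substitute s = j8: numerator = 10, denominator = -61 + j32.
|G(j8)| = |10| / |-61 + j32| = 10 / 68.884 ≈ 0.1452.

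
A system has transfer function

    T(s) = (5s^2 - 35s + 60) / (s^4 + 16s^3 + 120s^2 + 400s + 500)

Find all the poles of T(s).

s = -3 ± j, -5 ± 5j

The poles are the roots of the denominator s^4 + 16s^3 + 120s^2 + 400s + 500 = 0.
No real roots exist; factor into two real quadratics: (s^2 + 6s + 10)(s^2 + 10s + 50) = 0.
Each quadratic gives a conjugate pair via the quadratic formula.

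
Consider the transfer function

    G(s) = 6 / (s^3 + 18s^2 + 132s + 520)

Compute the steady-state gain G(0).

Set s = 0: G(0) = (6) / (520) = 3/260.

G(0) = 3/260 ≈ 0.01154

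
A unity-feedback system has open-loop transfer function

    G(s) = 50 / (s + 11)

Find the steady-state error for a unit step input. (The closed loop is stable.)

e_ss = 0.1803

G(s) has no poles at the origin.
This is a Type 0 system. Kp = lim_{s→0} G(s) = 50/11.
e_ss = 1/(1 + Kp) = 1/(1 + 50/11) = 11/61 ≈ 0.1803.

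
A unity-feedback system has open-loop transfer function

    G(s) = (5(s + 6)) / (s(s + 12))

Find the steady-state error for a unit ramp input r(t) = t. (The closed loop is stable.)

G(s) has one pole at the origin.
This is a Type 1 system. Kv = lim_{s→0} s·G(s) = 30/12 = 5/2.
e_ss = 1/Kv = 1/(5/2) = 2/5 ≈ 0.4000.

e_ss = 0.4000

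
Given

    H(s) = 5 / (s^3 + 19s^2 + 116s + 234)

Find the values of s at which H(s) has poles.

The poles are the roots of the denominator s^3 + 19s^2 + 116s + 234 = 0.
Trying s = -9: the polynomial evaluates to 0, so (s + 9) is a factor.
Dividing out leaves s^2 + 10s + 26 = 0.
The quadratic formula then gives s = -5 ± 1j.

s = -5 ± j, -9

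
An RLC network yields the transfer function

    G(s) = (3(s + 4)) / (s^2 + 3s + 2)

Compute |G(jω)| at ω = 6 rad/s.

Substitute s = j6: numerator = 12 + j18, denominator = -34 + j18.
|G(j6)| = |12 + j18| / |-34 + j18| = 21.633 / 38.471 ≈ 0.5623.

|G(j6)| ≈ 0.5623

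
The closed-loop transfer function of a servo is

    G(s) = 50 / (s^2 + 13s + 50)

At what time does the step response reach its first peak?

Comparing s^2 + 13s + 50 to s^2 + 2ζωₙs + ωₙ²: ωₙ = √50 ≈ 7.071 rad/s and ζ = 13/(2·√50) ≈ 0.9192.
ζωₙ = 13/2 = 6.5, so ω_d = ωₙ√(1−ζ²) = √(ωₙ² − (ζωₙ)²) = √(50 − 6.5²) = √7.75 ≈ 2.784 rad/s.
t_p = π/ω_d = π/2.784 ≈ 1.128 s.

t_p ≈ 1.128 s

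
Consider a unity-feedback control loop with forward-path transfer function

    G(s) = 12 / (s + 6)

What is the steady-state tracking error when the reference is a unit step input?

G(s) has no poles at the origin.
This is a Type 0 system. Kp = lim_{s→0} G(s) = 12/6 = 2.
e_ss = 1/(1 + Kp) = 1/(1 + 2) = 1/3 ≈ 0.3333.

e_ss = 0.3333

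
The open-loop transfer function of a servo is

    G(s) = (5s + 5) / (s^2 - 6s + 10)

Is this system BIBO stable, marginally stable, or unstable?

The denominator s^2 - 6s + 10 factors as (s^2 - 6s + 10), giving poles at s = 3 ± j.
Since the pole(s) at s = 3 ± j lie in the right half-plane, the system is unstable.

unstable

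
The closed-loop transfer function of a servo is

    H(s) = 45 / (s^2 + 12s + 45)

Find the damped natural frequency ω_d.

ω_d = 3 rad/s

Comparing s^2 + 12s + 45 to s^2 + 2ζωₙs + ωₙ²: ωₙ = √45 ≈ 6.708 rad/s and ζ = 12/(2·√45) ≈ 0.8944.
ζωₙ = 12/2 = 6, so ω_d = ωₙ√(1−ζ²) = √(ωₙ² − (ζωₙ)²) = √(45 − 6²) = √9 = 3 rad/s.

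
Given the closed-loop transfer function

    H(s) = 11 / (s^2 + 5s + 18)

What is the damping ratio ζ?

Compare the denominator to the standard form s^2 + 2ζωₙs + ωₙ².
ωₙ² = 18, so ωₙ = √18 ≈ 4.243 rad/s.
2ζωₙ = 5, so ζ = 5/(2·√18) ≈ 0.5893.

ζ ≈ 0.5893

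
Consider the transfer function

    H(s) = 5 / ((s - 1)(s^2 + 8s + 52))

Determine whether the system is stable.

unstable

The poles can be read from the denominator factors: s = 1, -4 + 6j, -4 - 6j.
Since the pole(s) at s = 1 lie in the right half-plane, the system is unstable.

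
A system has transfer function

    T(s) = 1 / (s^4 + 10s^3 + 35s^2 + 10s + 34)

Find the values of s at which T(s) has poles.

s = j, -j, -5 + 3j, -5 - 3j

The poles are the roots of the denominator s^4 + 10s^3 + 35s^2 + 10s + 34 = 0.
No real roots exist; factor into two real quadratics: (s^2 + 1)(s^2 + 10s + 34) = 0.
Each quadratic gives a conjugate pair via the quadratic formula.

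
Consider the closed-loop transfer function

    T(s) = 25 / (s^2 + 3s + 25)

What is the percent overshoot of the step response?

Comparing s^2 + 3s + 25 to s^2 + 2ζωₙs + ωₙ²: ωₙ = 5 rad/s and ζ = 3/(2·5) = 0.3.
%OS = 100·exp(−πζ/√(1−ζ²)) = 100·exp(−π·0.3/√(1−0.3²)) ≈ 37.2%.

%OS ≈ 37.2%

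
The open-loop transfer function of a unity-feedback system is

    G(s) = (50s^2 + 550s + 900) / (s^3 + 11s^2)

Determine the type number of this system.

Factor s from the denominator: s^3 + 11s^2 = s^2·(s + 11).
There are 2 poles at the origin, so the system is Type 2.

Type 2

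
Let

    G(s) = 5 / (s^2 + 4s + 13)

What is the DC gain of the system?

G(0) = 5/13 ≈ 0.3846

Set s = 0: G(0) = (5) / (13) = 5/13.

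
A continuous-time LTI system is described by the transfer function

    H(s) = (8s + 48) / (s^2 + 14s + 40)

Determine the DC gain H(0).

Set s = 0: H(0) = (48) / (40) = 6/5.

H(0) = 6/5 ≈ 1.200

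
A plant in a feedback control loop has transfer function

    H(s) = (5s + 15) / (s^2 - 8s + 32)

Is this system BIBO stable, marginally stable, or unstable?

The denominator s^2 - 8s + 32 factors as (s^2 - 8s + 32), giving poles at s = 4 + 4j, 4 - 4j.
Since the pole(s) at s = 4 ± 4j lie in the right half-plane, the system is unstable.

unstable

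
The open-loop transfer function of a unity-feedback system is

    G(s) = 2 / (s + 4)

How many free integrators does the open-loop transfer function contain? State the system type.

Type 0

The denominator has no factor of s at the origin — no free integrator — so this is a Type 0 system.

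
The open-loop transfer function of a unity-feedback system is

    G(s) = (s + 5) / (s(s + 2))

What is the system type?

Type 1

The denominator has 1 factor of s at the origin (free integrator), so this is a Type 1 system.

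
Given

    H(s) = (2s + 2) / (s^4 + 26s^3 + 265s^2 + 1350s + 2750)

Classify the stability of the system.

The denominator s^4 + 26s^3 + 265s^2 + 1350s + 2750 factors as (s^2 + 10s + 50)(s + 5)(s + 11), giving poles at s = -5 ± 5j, -5, -11.
Since all poles lie strictly in the left half-plane, the system is stable.

stable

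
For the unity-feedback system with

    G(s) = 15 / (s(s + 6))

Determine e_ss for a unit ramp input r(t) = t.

e_ss = 0.4000

G(s) has one pole at the origin.
This is a Type 1 system. Kv = lim_{s→0} s·G(s) = 15/6 = 5/2.
e_ss = 1/Kv = 1/(5/2) = 2/5 ≈ 0.4000.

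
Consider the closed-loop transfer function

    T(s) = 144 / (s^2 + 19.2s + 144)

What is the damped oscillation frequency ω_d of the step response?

ω_d = 7.200 rad/s

Comparing s^2 + 19.2s + 144 to s^2 + 2ζωₙs + ωₙ²: ωₙ = 12 rad/s and ζ = 19.2/(2·12) = 0.8.
ζωₙ = 19.2/2 = 9.6, so ω_d = ωₙ√(1−ζ²) = √(ωₙ² − (ζωₙ)²) = √(144 − 9.6²) = √51.84 = 7.200 rad/s.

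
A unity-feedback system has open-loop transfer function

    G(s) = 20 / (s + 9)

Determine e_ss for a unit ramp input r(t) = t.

G(s) has no poles at the origin.
This is a Type 0 system; Kv = lim_{s→0} s·G(s) = 0, so the steady-state error for a ramp input is infinite.

e_ss = ∞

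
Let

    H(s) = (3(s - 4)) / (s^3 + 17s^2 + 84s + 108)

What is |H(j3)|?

Substitute s = j3: numerator = -12 + j9, denominator = -45 + j225.
|H(j3)| = |-12 + j9| / |-45 + j225| = 15 / 229.46 ≈ 0.06537.

|H(j3)| ≈ 0.06537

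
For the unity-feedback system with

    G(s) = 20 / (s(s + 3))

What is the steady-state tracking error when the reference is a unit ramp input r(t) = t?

G(s) has one pole at the origin.
This is a Type 1 system. Kv = lim_{s→0} s·G(s) = 20/3.
e_ss = 1/Kv = 1/(20/3) = 3/20 ≈ 0.1500.

e_ss = 0.1500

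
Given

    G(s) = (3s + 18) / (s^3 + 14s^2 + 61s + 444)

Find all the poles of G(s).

s = -1 ± 6j, -12

The poles are the roots of the denominator s^3 + 14s^2 + 61s + 444 = 0.
Trying s = -12: the polynomial evaluates to 0, so (s + 12) is a factor.
Dividing out leaves s^2 + 2s + 37 = 0.
The quadratic formula then gives s = -1 ± 6j.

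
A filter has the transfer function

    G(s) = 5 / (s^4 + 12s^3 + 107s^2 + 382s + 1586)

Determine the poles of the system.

The poles are the roots of the denominator s^4 + 12s^3 + 107s^2 + 382s + 1586 = 0.
No real roots exist; factor into two real quadratics: (s^2 + 10s + 61)(s^2 + 2s + 26) = 0.
Each quadratic gives a conjugate pair via the quadratic formula.

s = -5 + 6j, -5 - 6j, -1 + 5j, -1 - 5j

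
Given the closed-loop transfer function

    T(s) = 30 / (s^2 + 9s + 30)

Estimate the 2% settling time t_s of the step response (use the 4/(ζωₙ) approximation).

t_s ≈ 0.8889 s

Comparing s^2 + 9s + 30 to s^2 + 2ζωₙs + ωₙ²: ωₙ = √30 ≈ 5.477 rad/s and ζ = 9/(2·√30) ≈ 0.8216.
ζωₙ = 9/2 = 4.5, so t_s ≈ 4/(ζωₙ) = 4/4.5 ≈ 0.8889 s.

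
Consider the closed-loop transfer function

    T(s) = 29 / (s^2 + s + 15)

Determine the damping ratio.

Compare the denominator to the standard form s^2 + 2ζωₙs + ωₙ².
ωₙ² = 15, so ωₙ = √15 ≈ 3.873 rad/s.
2ζωₙ = 1, so ζ = 1/(2·√15) ≈ 0.1291.

ζ ≈ 0.1291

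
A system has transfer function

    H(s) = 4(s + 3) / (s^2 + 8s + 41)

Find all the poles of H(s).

The poles are the roots of the denominator s^2 + 8s + 41 = 0.
Using the quadratic formula: s = (-8 ± √(-100))/2 = -4 ± 5j.

s = -4 + 5j, -4 - 5j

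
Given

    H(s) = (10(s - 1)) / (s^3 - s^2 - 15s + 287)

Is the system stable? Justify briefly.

unstable

The denominator s^3 - s^2 - 15s + 287 factors as (s + 7)(s^2 - 8s + 41), giving poles at s = -7, 4 + 5j, 4 - 5j.
Since the pole(s) at s = 4 + 5j, 4 - 5j lie in the right half-plane, the system is unstable.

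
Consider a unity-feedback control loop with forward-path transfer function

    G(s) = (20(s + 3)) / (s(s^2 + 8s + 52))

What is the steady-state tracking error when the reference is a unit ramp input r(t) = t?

e_ss = 0.8667

G(s) has one pole at the origin.
This is a Type 1 system. Kv = lim_{s→0} s·G(s) = 60/52 = 15/13.
e_ss = 1/Kv = 1/(15/13) = 13/15 ≈ 0.8667.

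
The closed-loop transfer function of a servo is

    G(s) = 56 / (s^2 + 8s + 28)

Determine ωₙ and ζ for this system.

ωₙ ≈ 5.292 rad/s, ζ ≈ 0.7559

Compare the denominator to the standard form s^2 + 2ζωₙs + ωₙ².
ωₙ² = 28, so ωₙ = √28 ≈ 5.292 rad/s.
2ζωₙ = 8, so ζ = 8/(2·√28) ≈ 0.7559.
With ζ = 0.7559 the response is underdamped.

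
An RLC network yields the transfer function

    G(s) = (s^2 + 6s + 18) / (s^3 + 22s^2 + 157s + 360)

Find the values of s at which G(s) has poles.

s = -8, -5, -9

The poles are the roots of the denominator s^3 + 22s^2 + 157s + 360 = 0.
Trying s = -8: the polynomial evaluates to 0, so (s + 8) is a factor.
Dividing out leaves s^2 + 14s + 45 = 0.
Factoring the quadratic: (s + 5)(s + 9) = 0.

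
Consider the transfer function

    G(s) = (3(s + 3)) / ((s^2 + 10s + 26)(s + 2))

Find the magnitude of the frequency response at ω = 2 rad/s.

Substitute s = j2: numerator = 9 + j6, denominator = 4 + j84.
|G(j2)| = |9 + j6| / |4 + j84| = 10.817 / 84.095 ≈ 0.1286.

|G(j2)| ≈ 0.1286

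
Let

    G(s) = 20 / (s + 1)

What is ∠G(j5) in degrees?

At s = j5: numerator = 20, denominator = 1 + j5.
∠G = ∠num − ∠den = 0° − (78.690°) = -78.69°.

∠G(j5) ≈ -78.69°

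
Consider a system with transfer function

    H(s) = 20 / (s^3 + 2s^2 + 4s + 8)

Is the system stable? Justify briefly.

marginally stable

The denominator s^3 + 2s^2 + 4s + 8 factors as (s^2 + 4)(s + 2), giving poles at s = 2j, -2j, -2.
Since the simple pole(s) at s = ±2j lie on the jω-axis with none in the right half-plane, the system is marginally stable.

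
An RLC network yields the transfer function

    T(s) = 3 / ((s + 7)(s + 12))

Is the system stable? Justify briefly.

stable

The poles can be read from the denominator factors: s = -7, -12.
Since all poles lie strictly in the left half-plane, the system is stable.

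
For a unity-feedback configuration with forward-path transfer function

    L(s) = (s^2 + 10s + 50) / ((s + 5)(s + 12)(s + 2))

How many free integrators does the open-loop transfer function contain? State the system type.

The denominator has no factor of s at the origin — no free integrator — so this is a Type 0 system.

Type 0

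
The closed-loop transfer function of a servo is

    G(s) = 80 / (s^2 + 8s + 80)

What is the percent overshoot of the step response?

%OS ≈ 20.8%

Comparing s^2 + 8s + 80 to s^2 + 2ζωₙs + ωₙ²: ωₙ = √80 ≈ 8.944 rad/s and ζ = 8/(2·√80) ≈ 0.4472.
%OS = 100·exp(−πζ/√(1−ζ²)) = 100·exp(−π·0.4472/√(1−0.4472²)) ≈ 20.8%.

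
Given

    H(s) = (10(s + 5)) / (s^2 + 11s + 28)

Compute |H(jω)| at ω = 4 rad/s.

|H(j4)| ≈ 1.404

Substitute s = j4: numerator = 50 + j40, denominator = 12 + j44.
|H(j4)| = |50 + j40| / |12 + j44| = 64.031 / 45.607 ≈ 1.404.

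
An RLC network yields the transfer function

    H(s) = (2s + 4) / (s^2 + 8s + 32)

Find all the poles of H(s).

The poles are the roots of the denominator s^2 + 8s + 32 = 0.
Using the quadratic formula: s = (-8 ± √(-64))/2 = -4 ± 4j.

s = -4 + 4j, -4 - 4j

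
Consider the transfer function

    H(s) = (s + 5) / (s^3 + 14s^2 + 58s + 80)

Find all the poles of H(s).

s = -3 + j, -3 - j, -8

The poles are the roots of the denominator s^3 + 14s^2 + 58s + 80 = 0.
Trying s = -8: the polynomial evaluates to 0, so (s + 8) is a factor.
Dividing out leaves s^2 + 6s + 10 = 0.
The quadratic formula then gives s = -3 ± 1j.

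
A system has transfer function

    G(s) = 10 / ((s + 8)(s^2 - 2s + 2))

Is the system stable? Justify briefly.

unstable

The poles can be read from the denominator factors: s = -8, 1 ± j.
Since the pole(s) at s = 1 + j, 1 - j lie in the right half-plane, the system is unstable.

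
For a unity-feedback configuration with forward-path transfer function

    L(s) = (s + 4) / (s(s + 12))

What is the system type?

Type 1

The denominator has 1 factor of s at the origin (free integrator), so this is a Type 1 system.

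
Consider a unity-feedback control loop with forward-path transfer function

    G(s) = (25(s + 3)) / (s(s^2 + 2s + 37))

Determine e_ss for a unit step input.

e_ss = 0

G(s) has one pole at the origin.
This is a Type 1 system; for a step input the steady-state error is zero.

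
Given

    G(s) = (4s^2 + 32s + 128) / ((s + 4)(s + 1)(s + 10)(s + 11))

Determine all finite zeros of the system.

s = -4 + 4j, -4 - 4j

Set the numerator to zero: 4s^2 + 32s + 128 = 0, i.e. 4·(s^2 + 8s + 32) = 0.
Factoring: (s^2 + 8s + 32) = 0.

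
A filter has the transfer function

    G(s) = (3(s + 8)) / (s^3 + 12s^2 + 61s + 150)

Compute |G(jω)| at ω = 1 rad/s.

|G(j1)| ≈ 0.1607

Substitute s = j1: numerator = 24 + j3, denominator = 138 + j60.
|G(j1)| = |24 + j3| / |138 + j60| = 24.187 / 150.48 ≈ 0.1607.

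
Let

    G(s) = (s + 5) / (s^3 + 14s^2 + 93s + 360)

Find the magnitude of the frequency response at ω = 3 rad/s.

Substitute s = j3: numerator = 5 + j3, denominator = 234 + j252.
|G(j3)| = |5 + j3| / |234 + j252| = 5.8310 / 343.89 ≈ 0.01696.

|G(j3)| ≈ 0.01696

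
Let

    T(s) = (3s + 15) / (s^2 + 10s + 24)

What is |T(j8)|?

Substitute s = j8: numerator = 15 + j24, denominator = -40 + j80.
|T(j8)| = |15 + j24| / |-40 + j80| = 28.302 / 89.443 ≈ 0.3164.

|T(j8)| ≈ 0.3164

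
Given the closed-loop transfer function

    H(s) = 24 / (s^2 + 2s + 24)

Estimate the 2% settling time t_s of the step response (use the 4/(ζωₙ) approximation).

t_s ≈ 4 s

Comparing s^2 + 2s + 24 to s^2 + 2ζωₙs + ωₙ²: ωₙ = √24 ≈ 4.899 rad/s and ζ = 2/(2·√24) ≈ 0.2041.
ζωₙ = 2/2 = 1, so t_s ≈ 4/(ζωₙ) = 4/1 = 4 s.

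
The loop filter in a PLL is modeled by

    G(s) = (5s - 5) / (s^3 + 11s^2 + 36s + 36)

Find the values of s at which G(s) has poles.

The poles are the roots of the denominator s^3 + 11s^2 + 36s + 36 = 0.
Trying s = -6: the polynomial evaluates to 0, so (s + 6) is a factor.
Dividing out leaves s^2 + 5s + 6 = 0.
Factoring the quadratic: (s + 2)(s + 3) = 0.

s = -6, -2, -3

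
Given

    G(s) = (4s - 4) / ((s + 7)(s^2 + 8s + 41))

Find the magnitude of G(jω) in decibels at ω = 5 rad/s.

|G(j5)|_dB ≈ -25.2 dB

Substitute s = j5: numerator = -4 + j20, denominator = -88 + j360.
|G(j5)| = |-4 + j20| / |-88 + j360| = 20.396 / 370.60 ≈ 0.05504.
In decibels: 20·log₁₀(0.05504) ≈ -25.2 dB.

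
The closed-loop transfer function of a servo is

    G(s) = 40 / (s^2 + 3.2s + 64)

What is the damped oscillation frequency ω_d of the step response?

Comparing s^2 + 3.2s + 64 to s^2 + 2ζωₙs + ωₙ²: ωₙ = 8 rad/s and ζ = 3.2/(2·8) = 0.2.
ζωₙ = 3.2/2 = 1.6, so ω_d = ωₙ√(1−ζ²) = √(ωₙ² − (ζωₙ)²) = √(64 − 1.6²) = √61.44 ≈ 7.838 rad/s.

ω_d ≈ 7.838 rad/s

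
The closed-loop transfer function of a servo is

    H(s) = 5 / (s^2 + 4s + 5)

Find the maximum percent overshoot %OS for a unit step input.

%OS ≈ 0.187%

Comparing s^2 + 4s + 5 to s^2 + 2ζωₙs + ωₙ²: ωₙ = √5 ≈ 2.236 rad/s and ζ = 4/(2·√5) ≈ 0.8944.
%OS = 100·exp(−πζ/√(1−ζ²)) = 100·exp(−π·0.8944/√(1−0.8944²)) ≈ 0.187%.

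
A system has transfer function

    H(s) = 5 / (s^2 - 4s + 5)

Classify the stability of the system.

The denominator s^2 - 4s + 5 factors as (s^2 - 4s + 5), giving poles at s = 2 ± j.
Since the pole(s) at s = 2 + j, 2 - j lie in the right half-plane, the system is unstable.

unstable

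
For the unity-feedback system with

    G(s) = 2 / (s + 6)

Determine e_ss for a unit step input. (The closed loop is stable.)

e_ss = 0.7500

G(s) has no poles at the origin.
This is a Type 0 system. Kp = lim_{s→0} G(s) = 2/6 = 1/3.
e_ss = 1/(1 + Kp) = 1/(1 + 1/3) = 3/4 ≈ 0.7500.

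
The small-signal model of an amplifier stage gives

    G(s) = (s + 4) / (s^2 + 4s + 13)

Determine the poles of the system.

s = -2 + 3j, -2 - 3j

The poles are the roots of the denominator s^2 + 4s + 13 = 0.
Using the quadratic formula: s = (-4 ± √(-36))/2 = -2 ± 3j.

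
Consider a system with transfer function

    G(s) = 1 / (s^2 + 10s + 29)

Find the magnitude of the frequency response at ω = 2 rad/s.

Substitute s = j2: numerator = 1, denominator = 25 + j20.
|G(j2)| = |1| / |25 + j20| = 1 / 32.016 ≈ 0.03123.

|G(j2)| ≈ 0.03123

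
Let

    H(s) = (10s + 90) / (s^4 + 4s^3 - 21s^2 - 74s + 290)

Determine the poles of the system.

The poles are the roots of the denominator s^4 + 4s^3 - 21s^2 - 74s + 290 = 0.
No real roots exist; factor into two real quadratics: (s^2 - 6s + 10)(s^2 + 10s + 29) = 0.
Each quadratic gives a conjugate pair via the quadratic formula.

s = 3 ± j, -5 ± 2j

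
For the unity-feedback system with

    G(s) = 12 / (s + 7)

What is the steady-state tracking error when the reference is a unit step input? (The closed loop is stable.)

G(s) has no poles at the origin.
This is a Type 0 system. Kp = lim_{s→0} G(s) = 12/7.
e_ss = 1/(1 + Kp) = 1/(1 + 12/7) = 7/19 ≈ 0.3684.

e_ss = 0.3684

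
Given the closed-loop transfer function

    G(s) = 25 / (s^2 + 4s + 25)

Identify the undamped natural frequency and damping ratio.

Compare the denominator to the standard form s^2 + 2ζωₙs + ωₙ².
ωₙ² = 25, so ωₙ = 5 rad/s.
2ζωₙ = 4, so ζ = 4/(2·5) = 0.4.

ωₙ = 5 rad/s, ζ = 0.4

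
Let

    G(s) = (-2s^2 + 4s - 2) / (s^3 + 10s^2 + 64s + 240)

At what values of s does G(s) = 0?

s = 1, 1

Set the numerator to zero: -2s^2 + 4s - 2 = 0, i.e. -2·(s^2 - 2s + 1) = 0.
Factoring: (s - 1)^2 = 0.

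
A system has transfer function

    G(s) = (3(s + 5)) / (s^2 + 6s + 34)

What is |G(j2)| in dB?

Substitute s = j2: numerator = 15 + j6, denominator = 30 + j12.
|G(j2)| = |15 + j6| / |30 + j12| = 16.155 / 32.311 = 0.5000.
In decibels: 20·log₁₀(0.5000) ≈ -6.02 dB.

|G(j2)|_dB ≈ -6.02 dB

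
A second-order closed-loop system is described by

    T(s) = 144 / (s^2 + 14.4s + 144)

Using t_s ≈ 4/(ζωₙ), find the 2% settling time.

Comparing s^2 + 14.4s + 144 to s^2 + 2ζωₙs + ωₙ²: ωₙ = 12 rad/s and ζ = 14.4/(2·12) = 0.6.
ζωₙ = 14.4/2 = 7.2, so t_s ≈ 4/(ζωₙ) = 4/7.2 ≈ 0.5556 s.

t_s ≈ 0.5556 s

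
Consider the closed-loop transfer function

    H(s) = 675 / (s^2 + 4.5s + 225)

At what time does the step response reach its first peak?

Comparing s^2 + 4.5s + 225 to s^2 + 2ζωₙs + ωₙ²: ωₙ = 15 rad/s and ζ = 4.5/(2·15) = 0.15.
ζωₙ = 4.5/2 = 2.25, so ω_d = ωₙ√(1−ζ²) = √(ωₙ² − (ζωₙ)²) = √(225 − 2.25²) = √219.9375 ≈ 14.83 rad/s.
t_p = π/ω_d = π/14.83 ≈ 0.2118 s.

t_p ≈ 0.2118 s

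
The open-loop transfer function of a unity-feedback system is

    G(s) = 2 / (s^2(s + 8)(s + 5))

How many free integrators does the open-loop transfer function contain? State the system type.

The denominator has 2 factors of s at the origin (free integrators), so this is a Type 2 system.

Type 2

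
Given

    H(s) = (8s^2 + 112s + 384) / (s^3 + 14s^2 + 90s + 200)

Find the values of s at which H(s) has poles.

The poles are the roots of the denominator s^3 + 14s^2 + 90s + 200 = 0.
Trying s = -4: the polynomial evaluates to 0, so (s + 4) is a factor.
Dividing out leaves s^2 + 10s + 50 = 0.
The quadratic formula then gives s = -5 ± 5j.

s = -5 + 5j, -5 - 5j, -4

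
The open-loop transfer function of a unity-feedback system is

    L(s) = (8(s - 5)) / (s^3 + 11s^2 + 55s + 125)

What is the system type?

The denominator has no factor of s at the origin — no free integrator — so this is a Type 0 system.

Type 0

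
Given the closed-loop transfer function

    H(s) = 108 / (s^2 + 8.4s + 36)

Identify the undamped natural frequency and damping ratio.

ωₙ = 6 rad/s, ζ = 0.7

Compare the denominator to the standard form s^2 + 2ζωₙs + ωₙ².
ωₙ² = 36, so ωₙ = 6 rad/s.
2ζωₙ = 8.4, so ζ = 8.4/(2·6) = 0.7.
With ζ = 0.7 the response is underdamped.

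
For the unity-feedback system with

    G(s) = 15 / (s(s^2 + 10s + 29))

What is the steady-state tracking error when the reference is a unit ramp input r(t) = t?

G(s) has one pole at the origin.
This is a Type 1 system. Kv = lim_{s→0} s·G(s) = 15/29.
e_ss = 1/Kv = 1/(15/29) = 29/15 ≈ 1.933.

e_ss = 1.933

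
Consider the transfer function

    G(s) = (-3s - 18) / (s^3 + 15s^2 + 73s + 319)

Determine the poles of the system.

The poles are the roots of the denominator s^3 + 15s^2 + 73s + 319 = 0.
Trying s = -11: the polynomial evaluates to 0, so (s + 11) is a factor.
Dividing out leaves s^2 + 4s + 29 = 0.
The quadratic formula then gives s = -2 ± 5j.

s = -2 ± 5j, -11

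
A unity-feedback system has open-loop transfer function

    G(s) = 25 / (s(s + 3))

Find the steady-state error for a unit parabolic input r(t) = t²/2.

e_ss = ∞

G(s) has one pole at the origin.
This is a Type 1 system; Ka = lim_{s→0} s^2·G(s) = 0, so the steady-state error for a parabola input is infinite.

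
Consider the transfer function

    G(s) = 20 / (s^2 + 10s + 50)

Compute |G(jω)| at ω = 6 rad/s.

|G(j6)| ≈ 0.3246

Substitute s = j6: numerator = 20, denominator = 14 + j60.
|G(j6)| = |20| / |14 + j60| = 20 / 61.612 ≈ 0.3246.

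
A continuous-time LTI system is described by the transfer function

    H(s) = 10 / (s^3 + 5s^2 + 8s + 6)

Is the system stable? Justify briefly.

The denominator s^3 + 5s^2 + 8s + 6 factors as (s^2 + 2s + 2)(s + 3), giving poles at s = -1 ± j, -3.
Since all poles lie strictly in the left half-plane, the system is stable.

stable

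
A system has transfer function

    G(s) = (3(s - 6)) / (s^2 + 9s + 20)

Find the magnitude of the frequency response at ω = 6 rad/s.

|G(j6)| ≈ 0.4520

Substitute s = j6: numerator = -18 + j18, denominator = -16 + j54.
|G(j6)| = |-18 + j18| / |-16 + j54| = 25.456 / 56.321 ≈ 0.4520.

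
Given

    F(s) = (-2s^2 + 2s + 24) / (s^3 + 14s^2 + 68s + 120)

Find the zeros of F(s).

s = 4, -3

Set the numerator to zero: -2s^2 + 2s + 24 = 0, i.e. -2·(s^2 - s - 12) = 0.
Factoring: (s - 4)(s + 3) = 0.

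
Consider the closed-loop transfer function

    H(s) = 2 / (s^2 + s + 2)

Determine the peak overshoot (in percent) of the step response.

%OS ≈ 30.5%

Comparing s^2 + s + 2 to s^2 + 2ζωₙs + ωₙ²: ωₙ = √2 ≈ 1.414 rad/s and ζ = 1/(2·√2) ≈ 0.3536.
%OS = 100·exp(−πζ/√(1−ζ²)) = 100·exp(−π·0.3536/√(1−0.3536²)) ≈ 30.5%.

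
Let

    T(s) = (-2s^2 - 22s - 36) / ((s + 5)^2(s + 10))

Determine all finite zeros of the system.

s = -2, -9

Set the numerator to zero: -2s^2 - 22s - 36 = 0, i.e. -2·(s^2 + 11s + 18) = 0.
Factoring: (s + 2)(s + 9) = 0.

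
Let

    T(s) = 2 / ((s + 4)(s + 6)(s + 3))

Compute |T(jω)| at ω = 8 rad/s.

Substitute s = j8: numerator = 2, denominator = -760 - j80.
|T(j8)| = |2| / |-760 - j80| = 2 / 764.20 ≈ 0.002617.

|T(j8)| ≈ 0.002617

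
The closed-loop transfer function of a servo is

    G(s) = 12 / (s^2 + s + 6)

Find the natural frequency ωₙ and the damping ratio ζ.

ωₙ ≈ 2.449 rad/s, ζ ≈ 0.2041

Compare the denominator to the standard form s^2 + 2ζωₙs + ωₙ².
ωₙ² = 6, so ωₙ = √6 ≈ 2.449 rad/s.
2ζωₙ = 1, so ζ = 1/(2·√6) ≈ 0.2041.
With ζ = 0.2041 the response is underdamped.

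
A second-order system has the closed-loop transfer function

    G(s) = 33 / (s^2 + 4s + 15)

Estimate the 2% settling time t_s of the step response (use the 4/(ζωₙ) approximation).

t_s ≈ 2 s

Comparing s^2 + 4s + 15 to s^2 + 2ζωₙs + ωₙ²: ωₙ = √15 ≈ 3.873 rad/s and ζ = 4/(2·√15) ≈ 0.5164.
ζωₙ = 4/2 = 2, so t_s ≈ 4/(ζωₙ) = 4/2 = 2 s.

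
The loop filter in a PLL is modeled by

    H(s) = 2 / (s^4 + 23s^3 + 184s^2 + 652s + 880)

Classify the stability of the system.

stable

The denominator s^4 + 23s^3 + 184s^2 + 652s + 880 factors as (s^2 + 8s + 20)(s + 4)(s + 11), giving poles at s = -4 + 2j, -4 - 2j, -4, -11.
Since all poles lie strictly in the left half-plane, the system is stable.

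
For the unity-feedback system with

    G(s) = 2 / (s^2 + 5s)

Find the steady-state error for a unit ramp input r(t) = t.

e_ss = 2.500

G(s) has one pole at the origin.
This is a Type 1 system. Kv = lim_{s→0} s·G(s) = 2/5.
e_ss = 1/Kv = 1/(2/5) = 5/2 ≈ 2.500.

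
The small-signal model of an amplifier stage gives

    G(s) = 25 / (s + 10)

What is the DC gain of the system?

At s = 0 each factor (s + a) contributes a and each (s^2 + bs + c) contributes c.
G(0) = 25·1 / ((10)) = 25/10 = 5/2.

G(0) = 5/2 ≈ 2.500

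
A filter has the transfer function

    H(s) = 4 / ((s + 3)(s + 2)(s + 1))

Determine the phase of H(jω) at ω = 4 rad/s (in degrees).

At s = j4: numerator = 4, denominator = -90 - j20.
∠H = ∠num − ∠den = 0° − (-167.47°) = 167.5°.

∠H(j4) ≈ 167.5°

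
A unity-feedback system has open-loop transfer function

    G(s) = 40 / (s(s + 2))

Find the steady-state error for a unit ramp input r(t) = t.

G(s) has one pole at the origin.
This is a Type 1 system. Kv = lim_{s→0} s·G(s) = 40/2 = 20.
e_ss = 1/Kv = 1/(20) = 1/20 ≈ 0.05000.

e_ss = 0.05000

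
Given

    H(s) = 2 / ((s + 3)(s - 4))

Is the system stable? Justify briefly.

unstable

The poles can be read from the denominator factors: s = -3, 4.
Since the pole(s) at s = 4 lie in the right half-plane, the system is unstable.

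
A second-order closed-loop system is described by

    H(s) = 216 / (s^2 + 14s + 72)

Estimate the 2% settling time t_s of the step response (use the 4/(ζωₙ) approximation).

Comparing s^2 + 14s + 72 to s^2 + 2ζωₙs + ωₙ²: ωₙ = √72 ≈ 8.485 rad/s and ζ = 14/(2·√72) ≈ 0.8250.
ζωₙ = 14/2 = 7, so t_s ≈ 4/(ζωₙ) = 4/7 ≈ 0.5714 s.

t_s ≈ 0.5714 s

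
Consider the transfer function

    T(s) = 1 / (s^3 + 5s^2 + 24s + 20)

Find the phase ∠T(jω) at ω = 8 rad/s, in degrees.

At s = j8: numerator = 1, denominator = -300 - j320.
∠T = ∠num − ∠den = 0° − (-133.15°) = 133.2°.

∠T(j8) ≈ 133.2°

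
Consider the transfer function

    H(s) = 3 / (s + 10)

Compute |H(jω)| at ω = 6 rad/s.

Substitute s = j6: numerator = 3, denominator = 10 + j6.
|H(j6)| = |3| / |10 + j6| = 3 / 11.662 ≈ 0.2572.

|H(j6)| ≈ 0.2572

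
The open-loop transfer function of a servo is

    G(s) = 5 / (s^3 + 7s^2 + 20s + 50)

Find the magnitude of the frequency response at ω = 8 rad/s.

|G(j8)| ≈ 0.009410

Substitute s = j8: numerator = 5, denominator = -398 - j352.
|G(j8)| = |5| / |-398 - j352| = 5 / 531.33 ≈ 0.009410.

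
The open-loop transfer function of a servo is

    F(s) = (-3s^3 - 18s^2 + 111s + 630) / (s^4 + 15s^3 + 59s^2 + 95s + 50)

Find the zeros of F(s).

s = 6, -5, -7

Set the numerator to zero: -3s^3 - 18s^2 + 111s + 630 = 0, i.e. -3·(s^3 + 6s^2 - 37s - 210) = 0.
Factoring: (s - 6)(s + 5)(s + 7) = 0.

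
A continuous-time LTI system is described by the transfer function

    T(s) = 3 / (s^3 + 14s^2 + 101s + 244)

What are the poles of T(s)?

The poles are the roots of the denominator s^3 + 14s^2 + 101s + 244 = 0.
Trying s = -4: the polynomial evaluates to 0, so (s + 4) is a factor.
Dividing out leaves s^2 + 10s + 61 = 0.
The quadratic formula then gives s = -5 ± 6j.

s = -5 + 6j, -5 - 6j, -4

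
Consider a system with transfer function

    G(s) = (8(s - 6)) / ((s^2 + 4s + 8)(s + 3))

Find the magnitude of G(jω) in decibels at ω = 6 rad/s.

Substitute s = j6: numerator = -48 + j48, denominator = -228 - j96.
|G(j6)| = |-48 + j48| / |-228 - j96| = 67.882 / 247.39 ≈ 0.2744.
In decibels: 20·log₁₀(0.2744) ≈ -11.2 dB.

|G(j6)|_dB ≈ -11.2 dB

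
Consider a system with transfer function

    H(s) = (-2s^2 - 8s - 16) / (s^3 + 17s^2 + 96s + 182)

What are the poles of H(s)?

s = -5 + j, -5 - j, -7

The poles are the roots of the denominator s^3 + 17s^2 + 96s + 182 = 0.
Trying s = -7: the polynomial evaluates to 0, so (s + 7) is a factor.
Dividing out leaves s^2 + 10s + 26 = 0.
The quadratic formula then gives s = -5 ± 1j.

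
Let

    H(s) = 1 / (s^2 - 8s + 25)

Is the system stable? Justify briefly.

The denominator s^2 - 8s + 25 factors as (s^2 - 8s + 25), giving poles at s = 4 + 3j, 4 - 3j.
Since the pole(s) at s = 4 ± 3j lie in the right half-plane, the system is unstable.

unstable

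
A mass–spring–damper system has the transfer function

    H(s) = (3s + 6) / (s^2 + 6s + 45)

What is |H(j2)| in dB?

|H(j2)|_dB ≈ -14.0 dB

Substitute s = j2: numerator = 6 + j6, denominator = 41 + j12.
|H(j2)| = |6 + j6| / |41 + j12| = 8.4853 / 42.720 ≈ 0.1986.
In decibels: 20·log₁₀(0.1986) ≈ -14.0 dB.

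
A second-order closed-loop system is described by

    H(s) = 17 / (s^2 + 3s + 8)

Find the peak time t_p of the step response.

Comparing s^2 + 3s + 8 to s^2 + 2ζωₙs + ωₙ²: ωₙ = √8 ≈ 2.828 rad/s and ζ = 3/(2·√8) ≈ 0.5303.
ζωₙ = 3/2 = 1.5, so ω_d = ωₙ√(1−ζ²) = √(ωₙ² − (ζωₙ)²) = √(8 − 1.5²) = √5.75 ≈ 2.398 rad/s.
t_p = π/ω_d = π/2.398 ≈ 1.310 s.

t_p ≈ 1.310 s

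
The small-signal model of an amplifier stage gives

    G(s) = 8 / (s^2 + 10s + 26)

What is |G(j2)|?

Substitute s = j2: numerator = 8, denominator = 22 + j20.
|G(j2)| = |8| / |22 + j20| = 8 / 29.732 ≈ 0.2691.

|G(j2)| ≈ 0.2691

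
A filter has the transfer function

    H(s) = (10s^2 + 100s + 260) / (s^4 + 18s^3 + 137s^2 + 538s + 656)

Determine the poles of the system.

The poles are the roots of the denominator s^4 + 18s^3 + 137s^2 + 538s + 656 = 0.
Trying s = -2: the polynomial evaluates to 0, so (s + 2) is a factor.
Dividing out leaves s^3 + 16s^2 + 105s + 328 = 0.
This factors further as (s^2 + 8s + 41)(s + 8) = 0.

s = -4 + 5j, -4 - 5j, -2, -8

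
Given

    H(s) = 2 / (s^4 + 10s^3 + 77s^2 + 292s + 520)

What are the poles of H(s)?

The poles are the roots of the denominator s^4 + 10s^3 + 77s^2 + 292s + 520 = 0.
No real roots exist; factor into two real quadratics: (s^2 + 4s + 40)(s^2 + 6s + 13) = 0.
Each quadratic gives a conjugate pair via the quadratic formula.

s = -2 ± 6j, -3 ± 2j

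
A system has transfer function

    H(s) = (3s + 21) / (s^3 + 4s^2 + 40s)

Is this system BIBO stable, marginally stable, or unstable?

The denominator s^3 + 4s^2 + 40s factors as s(s^2 + 4s + 40), giving poles at s = 0, -2 + 6j, -2 - 6j.
Since the simple pole(s) at s = 0 lie on the jω-axis with none in the right half-plane, the system is marginally stable.

marginally stable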